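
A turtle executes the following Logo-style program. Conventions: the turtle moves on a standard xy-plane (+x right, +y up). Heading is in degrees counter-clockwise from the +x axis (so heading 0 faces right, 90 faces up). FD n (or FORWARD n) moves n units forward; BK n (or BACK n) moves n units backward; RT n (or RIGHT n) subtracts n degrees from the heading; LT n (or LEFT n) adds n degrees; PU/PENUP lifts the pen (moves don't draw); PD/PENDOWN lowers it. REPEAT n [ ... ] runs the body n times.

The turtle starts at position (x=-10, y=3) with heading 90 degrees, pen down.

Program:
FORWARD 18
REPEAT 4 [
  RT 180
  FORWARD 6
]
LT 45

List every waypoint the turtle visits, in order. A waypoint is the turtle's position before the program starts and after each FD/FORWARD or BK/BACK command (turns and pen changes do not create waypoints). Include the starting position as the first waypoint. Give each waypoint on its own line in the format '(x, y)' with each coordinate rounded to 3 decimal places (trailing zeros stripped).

Executing turtle program step by step:
Start: pos=(-10,3), heading=90, pen down
FD 18: (-10,3) -> (-10,21) [heading=90, draw]
REPEAT 4 [
  -- iteration 1/4 --
  RT 180: heading 90 -> 270
  FD 6: (-10,21) -> (-10,15) [heading=270, draw]
  -- iteration 2/4 --
  RT 180: heading 270 -> 90
  FD 6: (-10,15) -> (-10,21) [heading=90, draw]
  -- iteration 3/4 --
  RT 180: heading 90 -> 270
  FD 6: (-10,21) -> (-10,15) [heading=270, draw]
  -- iteration 4/4 --
  RT 180: heading 270 -> 90
  FD 6: (-10,15) -> (-10,21) [heading=90, draw]
]
LT 45: heading 90 -> 135
Final: pos=(-10,21), heading=135, 5 segment(s) drawn
Waypoints (6 total):
(-10, 3)
(-10, 21)
(-10, 15)
(-10, 21)
(-10, 15)
(-10, 21)

Answer: (-10, 3)
(-10, 21)
(-10, 15)
(-10, 21)
(-10, 15)
(-10, 21)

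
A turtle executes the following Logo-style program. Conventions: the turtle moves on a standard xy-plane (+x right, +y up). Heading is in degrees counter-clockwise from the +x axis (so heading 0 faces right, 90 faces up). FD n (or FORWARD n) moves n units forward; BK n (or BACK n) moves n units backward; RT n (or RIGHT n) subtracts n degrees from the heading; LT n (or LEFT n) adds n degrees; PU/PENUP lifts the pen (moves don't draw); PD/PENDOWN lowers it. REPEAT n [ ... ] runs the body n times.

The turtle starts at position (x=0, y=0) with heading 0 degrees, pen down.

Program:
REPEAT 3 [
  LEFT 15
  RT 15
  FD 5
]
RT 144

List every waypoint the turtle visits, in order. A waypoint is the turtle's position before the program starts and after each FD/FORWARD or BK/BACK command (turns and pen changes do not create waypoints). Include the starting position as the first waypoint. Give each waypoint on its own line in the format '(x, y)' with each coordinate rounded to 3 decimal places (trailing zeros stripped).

Executing turtle program step by step:
Start: pos=(0,0), heading=0, pen down
REPEAT 3 [
  -- iteration 1/3 --
  LT 15: heading 0 -> 15
  RT 15: heading 15 -> 0
  FD 5: (0,0) -> (5,0) [heading=0, draw]
  -- iteration 2/3 --
  LT 15: heading 0 -> 15
  RT 15: heading 15 -> 0
  FD 5: (5,0) -> (10,0) [heading=0, draw]
  -- iteration 3/3 --
  LT 15: heading 0 -> 15
  RT 15: heading 15 -> 0
  FD 5: (10,0) -> (15,0) [heading=0, draw]
]
RT 144: heading 0 -> 216
Final: pos=(15,0), heading=216, 3 segment(s) drawn
Waypoints (4 total):
(0, 0)
(5, 0)
(10, 0)
(15, 0)

Answer: (0, 0)
(5, 0)
(10, 0)
(15, 0)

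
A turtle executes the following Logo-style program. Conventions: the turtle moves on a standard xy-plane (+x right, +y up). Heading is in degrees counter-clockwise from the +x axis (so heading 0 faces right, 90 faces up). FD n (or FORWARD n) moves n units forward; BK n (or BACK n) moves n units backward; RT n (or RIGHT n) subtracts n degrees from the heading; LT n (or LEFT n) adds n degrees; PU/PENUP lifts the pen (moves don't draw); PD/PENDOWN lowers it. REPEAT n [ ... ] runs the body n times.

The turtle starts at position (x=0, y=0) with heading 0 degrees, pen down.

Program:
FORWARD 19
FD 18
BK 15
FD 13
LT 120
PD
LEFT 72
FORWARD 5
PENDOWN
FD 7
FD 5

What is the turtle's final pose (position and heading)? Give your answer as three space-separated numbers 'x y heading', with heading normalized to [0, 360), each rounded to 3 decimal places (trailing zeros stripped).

Executing turtle program step by step:
Start: pos=(0,0), heading=0, pen down
FD 19: (0,0) -> (19,0) [heading=0, draw]
FD 18: (19,0) -> (37,0) [heading=0, draw]
BK 15: (37,0) -> (22,0) [heading=0, draw]
FD 13: (22,0) -> (35,0) [heading=0, draw]
LT 120: heading 0 -> 120
PD: pen down
LT 72: heading 120 -> 192
FD 5: (35,0) -> (30.109,-1.04) [heading=192, draw]
PD: pen down
FD 7: (30.109,-1.04) -> (23.262,-2.495) [heading=192, draw]
FD 5: (23.262,-2.495) -> (18.371,-3.534) [heading=192, draw]
Final: pos=(18.371,-3.534), heading=192, 7 segment(s) drawn

Answer: 18.371 -3.534 192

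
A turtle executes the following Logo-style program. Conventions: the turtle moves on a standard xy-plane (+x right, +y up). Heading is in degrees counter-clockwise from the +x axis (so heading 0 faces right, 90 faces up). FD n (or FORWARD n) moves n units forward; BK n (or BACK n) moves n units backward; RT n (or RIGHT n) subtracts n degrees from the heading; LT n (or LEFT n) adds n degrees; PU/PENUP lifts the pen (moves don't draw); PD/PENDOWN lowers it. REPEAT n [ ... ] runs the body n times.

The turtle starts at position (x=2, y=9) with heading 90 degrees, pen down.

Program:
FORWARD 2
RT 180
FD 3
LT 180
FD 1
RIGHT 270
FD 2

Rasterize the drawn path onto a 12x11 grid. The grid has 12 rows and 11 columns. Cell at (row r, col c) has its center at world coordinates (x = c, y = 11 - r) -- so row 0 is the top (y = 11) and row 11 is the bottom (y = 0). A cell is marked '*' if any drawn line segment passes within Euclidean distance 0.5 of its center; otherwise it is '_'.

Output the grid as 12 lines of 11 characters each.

Segment 0: (2,9) -> (2,11)
Segment 1: (2,11) -> (2,8)
Segment 2: (2,8) -> (2,9)
Segment 3: (2,9) -> (0,9)

Answer: __*________
__*________
***________
__*________
___________
___________
___________
___________
___________
___________
___________
___________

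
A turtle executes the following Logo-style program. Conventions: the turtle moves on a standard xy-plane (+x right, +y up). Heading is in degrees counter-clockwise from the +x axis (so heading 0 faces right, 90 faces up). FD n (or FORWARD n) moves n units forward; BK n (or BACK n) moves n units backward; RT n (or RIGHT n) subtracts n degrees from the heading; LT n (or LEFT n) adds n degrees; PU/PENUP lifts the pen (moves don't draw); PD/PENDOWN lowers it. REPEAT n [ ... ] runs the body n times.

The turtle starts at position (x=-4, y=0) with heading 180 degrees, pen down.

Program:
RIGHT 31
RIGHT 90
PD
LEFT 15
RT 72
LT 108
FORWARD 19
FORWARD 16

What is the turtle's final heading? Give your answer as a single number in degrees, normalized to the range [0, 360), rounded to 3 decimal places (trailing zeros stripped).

Executing turtle program step by step:
Start: pos=(-4,0), heading=180, pen down
RT 31: heading 180 -> 149
RT 90: heading 149 -> 59
PD: pen down
LT 15: heading 59 -> 74
RT 72: heading 74 -> 2
LT 108: heading 2 -> 110
FD 19: (-4,0) -> (-10.498,17.854) [heading=110, draw]
FD 16: (-10.498,17.854) -> (-15.971,32.889) [heading=110, draw]
Final: pos=(-15.971,32.889), heading=110, 2 segment(s) drawn

Answer: 110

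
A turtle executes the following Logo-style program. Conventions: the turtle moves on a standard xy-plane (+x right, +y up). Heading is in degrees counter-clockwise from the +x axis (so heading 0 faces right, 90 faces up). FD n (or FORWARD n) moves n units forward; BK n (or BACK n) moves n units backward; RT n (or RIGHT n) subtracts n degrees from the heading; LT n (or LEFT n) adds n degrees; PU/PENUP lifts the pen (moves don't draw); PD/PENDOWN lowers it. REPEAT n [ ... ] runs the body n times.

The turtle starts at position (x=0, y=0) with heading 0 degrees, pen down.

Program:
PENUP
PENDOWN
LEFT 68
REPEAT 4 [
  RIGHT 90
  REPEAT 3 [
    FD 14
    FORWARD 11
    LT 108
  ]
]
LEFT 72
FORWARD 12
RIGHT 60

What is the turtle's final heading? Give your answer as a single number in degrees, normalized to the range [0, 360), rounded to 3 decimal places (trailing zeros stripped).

Answer: 296

Derivation:
Executing turtle program step by step:
Start: pos=(0,0), heading=0, pen down
PU: pen up
PD: pen down
LT 68: heading 0 -> 68
REPEAT 4 [
  -- iteration 1/4 --
  RT 90: heading 68 -> 338
  REPEAT 3 [
    -- iteration 1/3 --
    FD 14: (0,0) -> (12.981,-5.244) [heading=338, draw]
    FD 11: (12.981,-5.244) -> (23.18,-9.365) [heading=338, draw]
    LT 108: heading 338 -> 86
    -- iteration 2/3 --
    FD 14: (23.18,-9.365) -> (24.156,4.601) [heading=86, draw]
    FD 11: (24.156,4.601) -> (24.924,15.574) [heading=86, draw]
    LT 108: heading 86 -> 194
    -- iteration 3/3 --
    FD 14: (24.924,15.574) -> (11.339,12.187) [heading=194, draw]
    FD 11: (11.339,12.187) -> (0.666,9.526) [heading=194, draw]
    LT 108: heading 194 -> 302
  ]
  -- iteration 2/4 --
  RT 90: heading 302 -> 212
  REPEAT 3 [
    -- iteration 1/3 --
    FD 14: (0.666,9.526) -> (-11.207,2.107) [heading=212, draw]
    FD 11: (-11.207,2.107) -> (-20.535,-3.722) [heading=212, draw]
    LT 108: heading 212 -> 320
    -- iteration 2/3 --
    FD 14: (-20.535,-3.722) -> (-9.81,-12.721) [heading=320, draw]
    FD 11: (-9.81,-12.721) -> (-1.384,-19.792) [heading=320, draw]
    LT 108: heading 320 -> 68
    -- iteration 3/3 --
    FD 14: (-1.384,-19.792) -> (3.861,-6.811) [heading=68, draw]
    FD 11: (3.861,-6.811) -> (7.981,3.388) [heading=68, draw]
    LT 108: heading 68 -> 176
  ]
  -- iteration 3/4 --
  RT 90: heading 176 -> 86
  REPEAT 3 [
    -- iteration 1/3 --
    FD 14: (7.981,3.388) -> (8.958,17.354) [heading=86, draw]
    FD 11: (8.958,17.354) -> (9.725,28.327) [heading=86, draw]
    LT 108: heading 86 -> 194
    -- iteration 2/3 --
    FD 14: (9.725,28.327) -> (-3.859,24.94) [heading=194, draw]
    FD 11: (-3.859,24.94) -> (-14.532,22.279) [heading=194, draw]
    LT 108: heading 194 -> 302
    -- iteration 3/3 --
    FD 14: (-14.532,22.279) -> (-7.113,10.406) [heading=302, draw]
    FD 11: (-7.113,10.406) -> (-1.284,1.078) [heading=302, draw]
    LT 108: heading 302 -> 50
  ]
  -- iteration 4/4 --
  RT 90: heading 50 -> 320
  REPEAT 3 [
    -- iteration 1/3 --
    FD 14: (-1.284,1.078) -> (9.44,-7.921) [heading=320, draw]
    FD 11: (9.44,-7.921) -> (17.867,-14.992) [heading=320, draw]
    LT 108: heading 320 -> 68
    -- iteration 2/3 --
    FD 14: (17.867,-14.992) -> (23.111,-2.011) [heading=68, draw]
    FD 11: (23.111,-2.011) -> (27.232,8.188) [heading=68, draw]
    LT 108: heading 68 -> 176
    -- iteration 3/3 --
    FD 14: (27.232,8.188) -> (13.266,9.164) [heading=176, draw]
    FD 11: (13.266,9.164) -> (2.293,9.931) [heading=176, draw]
    LT 108: heading 176 -> 284
  ]
]
LT 72: heading 284 -> 356
FD 12: (2.293,9.931) -> (14.264,9.094) [heading=356, draw]
RT 60: heading 356 -> 296
Final: pos=(14.264,9.094), heading=296, 25 segment(s) drawn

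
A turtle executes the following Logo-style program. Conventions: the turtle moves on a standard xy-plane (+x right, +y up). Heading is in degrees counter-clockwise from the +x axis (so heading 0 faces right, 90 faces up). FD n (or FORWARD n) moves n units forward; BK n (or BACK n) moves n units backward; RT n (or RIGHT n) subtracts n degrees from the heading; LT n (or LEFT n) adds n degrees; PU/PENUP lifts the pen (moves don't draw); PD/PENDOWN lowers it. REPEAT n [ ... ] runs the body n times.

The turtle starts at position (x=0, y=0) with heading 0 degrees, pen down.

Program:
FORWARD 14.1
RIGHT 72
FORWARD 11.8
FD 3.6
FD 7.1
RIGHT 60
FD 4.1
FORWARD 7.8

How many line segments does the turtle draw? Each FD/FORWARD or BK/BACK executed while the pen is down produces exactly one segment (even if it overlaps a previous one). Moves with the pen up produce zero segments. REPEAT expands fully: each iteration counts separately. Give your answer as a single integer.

Answer: 6

Derivation:
Executing turtle program step by step:
Start: pos=(0,0), heading=0, pen down
FD 14.1: (0,0) -> (14.1,0) [heading=0, draw]
RT 72: heading 0 -> 288
FD 11.8: (14.1,0) -> (17.746,-11.222) [heading=288, draw]
FD 3.6: (17.746,-11.222) -> (18.859,-14.646) [heading=288, draw]
FD 7.1: (18.859,-14.646) -> (21.053,-21.399) [heading=288, draw]
RT 60: heading 288 -> 228
FD 4.1: (21.053,-21.399) -> (18.309,-24.446) [heading=228, draw]
FD 7.8: (18.309,-24.446) -> (13.09,-30.242) [heading=228, draw]
Final: pos=(13.09,-30.242), heading=228, 6 segment(s) drawn
Segments drawn: 6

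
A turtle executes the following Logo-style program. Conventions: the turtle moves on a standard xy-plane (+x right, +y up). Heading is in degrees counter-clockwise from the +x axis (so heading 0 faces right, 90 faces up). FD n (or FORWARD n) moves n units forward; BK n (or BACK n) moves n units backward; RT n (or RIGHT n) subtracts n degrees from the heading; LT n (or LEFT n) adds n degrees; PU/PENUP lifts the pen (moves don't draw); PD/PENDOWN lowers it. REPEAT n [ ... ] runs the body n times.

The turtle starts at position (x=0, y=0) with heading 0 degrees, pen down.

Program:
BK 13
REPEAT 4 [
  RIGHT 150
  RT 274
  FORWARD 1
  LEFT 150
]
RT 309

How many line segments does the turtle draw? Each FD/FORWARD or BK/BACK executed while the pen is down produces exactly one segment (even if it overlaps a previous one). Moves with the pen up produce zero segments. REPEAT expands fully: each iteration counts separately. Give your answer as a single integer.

Executing turtle program step by step:
Start: pos=(0,0), heading=0, pen down
BK 13: (0,0) -> (-13,0) [heading=0, draw]
REPEAT 4 [
  -- iteration 1/4 --
  RT 150: heading 0 -> 210
  RT 274: heading 210 -> 296
  FD 1: (-13,0) -> (-12.562,-0.899) [heading=296, draw]
  LT 150: heading 296 -> 86
  -- iteration 2/4 --
  RT 150: heading 86 -> 296
  RT 274: heading 296 -> 22
  FD 1: (-12.562,-0.899) -> (-11.634,-0.524) [heading=22, draw]
  LT 150: heading 22 -> 172
  -- iteration 3/4 --
  RT 150: heading 172 -> 22
  RT 274: heading 22 -> 108
  FD 1: (-11.634,-0.524) -> (-11.943,0.427) [heading=108, draw]
  LT 150: heading 108 -> 258
  -- iteration 4/4 --
  RT 150: heading 258 -> 108
  RT 274: heading 108 -> 194
  FD 1: (-11.943,0.427) -> (-12.914,0.185) [heading=194, draw]
  LT 150: heading 194 -> 344
]
RT 309: heading 344 -> 35
Final: pos=(-12.914,0.185), heading=35, 5 segment(s) drawn
Segments drawn: 5

Answer: 5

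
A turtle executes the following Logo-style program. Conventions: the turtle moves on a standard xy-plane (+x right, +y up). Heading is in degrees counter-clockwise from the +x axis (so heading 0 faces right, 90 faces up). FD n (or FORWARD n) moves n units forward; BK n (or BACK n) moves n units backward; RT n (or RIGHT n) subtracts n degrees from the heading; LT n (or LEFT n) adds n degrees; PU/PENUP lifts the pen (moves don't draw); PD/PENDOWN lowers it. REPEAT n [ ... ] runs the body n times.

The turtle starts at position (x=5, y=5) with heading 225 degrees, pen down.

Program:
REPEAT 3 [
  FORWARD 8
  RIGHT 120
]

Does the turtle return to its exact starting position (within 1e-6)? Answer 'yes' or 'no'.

Answer: yes

Derivation:
Executing turtle program step by step:
Start: pos=(5,5), heading=225, pen down
REPEAT 3 [
  -- iteration 1/3 --
  FD 8: (5,5) -> (-0.657,-0.657) [heading=225, draw]
  RT 120: heading 225 -> 105
  -- iteration 2/3 --
  FD 8: (-0.657,-0.657) -> (-2.727,7.071) [heading=105, draw]
  RT 120: heading 105 -> 345
  -- iteration 3/3 --
  FD 8: (-2.727,7.071) -> (5,5) [heading=345, draw]
  RT 120: heading 345 -> 225
]
Final: pos=(5,5), heading=225, 3 segment(s) drawn

Start position: (5, 5)
Final position: (5, 5)
Distance = 0; < 1e-6 -> CLOSED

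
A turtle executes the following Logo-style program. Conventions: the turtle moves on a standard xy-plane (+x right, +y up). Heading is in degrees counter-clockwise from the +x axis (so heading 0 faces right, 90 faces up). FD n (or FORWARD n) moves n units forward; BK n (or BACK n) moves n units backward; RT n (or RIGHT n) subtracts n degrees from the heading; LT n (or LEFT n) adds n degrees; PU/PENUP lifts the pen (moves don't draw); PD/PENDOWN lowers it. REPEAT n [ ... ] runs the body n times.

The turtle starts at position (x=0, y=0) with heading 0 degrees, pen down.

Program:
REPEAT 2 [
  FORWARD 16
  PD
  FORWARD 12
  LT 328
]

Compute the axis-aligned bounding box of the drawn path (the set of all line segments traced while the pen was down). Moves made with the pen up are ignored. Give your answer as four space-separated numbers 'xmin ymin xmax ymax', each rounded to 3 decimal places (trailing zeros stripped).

Executing turtle program step by step:
Start: pos=(0,0), heading=0, pen down
REPEAT 2 [
  -- iteration 1/2 --
  FD 16: (0,0) -> (16,0) [heading=0, draw]
  PD: pen down
  FD 12: (16,0) -> (28,0) [heading=0, draw]
  LT 328: heading 0 -> 328
  -- iteration 2/2 --
  FD 16: (28,0) -> (41.569,-8.479) [heading=328, draw]
  PD: pen down
  FD 12: (41.569,-8.479) -> (51.745,-14.838) [heading=328, draw]
  LT 328: heading 328 -> 296
]
Final: pos=(51.745,-14.838), heading=296, 4 segment(s) drawn

Segment endpoints: x in {0, 16, 28, 41.569, 51.745}, y in {-14.838, -8.479, 0}
xmin=0, ymin=-14.838, xmax=51.745, ymax=0

Answer: 0 -14.838 51.745 0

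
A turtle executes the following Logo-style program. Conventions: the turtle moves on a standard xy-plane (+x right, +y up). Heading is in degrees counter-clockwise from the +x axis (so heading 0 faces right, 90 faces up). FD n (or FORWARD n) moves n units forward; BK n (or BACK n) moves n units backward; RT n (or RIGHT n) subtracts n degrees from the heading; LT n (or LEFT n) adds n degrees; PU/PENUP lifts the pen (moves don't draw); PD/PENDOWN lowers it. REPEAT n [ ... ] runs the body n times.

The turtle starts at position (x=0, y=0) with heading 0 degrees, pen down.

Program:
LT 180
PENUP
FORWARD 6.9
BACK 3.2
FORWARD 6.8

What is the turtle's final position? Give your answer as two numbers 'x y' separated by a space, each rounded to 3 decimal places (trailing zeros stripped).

Executing turtle program step by step:
Start: pos=(0,0), heading=0, pen down
LT 180: heading 0 -> 180
PU: pen up
FD 6.9: (0,0) -> (-6.9,0) [heading=180, move]
BK 3.2: (-6.9,0) -> (-3.7,0) [heading=180, move]
FD 6.8: (-3.7,0) -> (-10.5,0) [heading=180, move]
Final: pos=(-10.5,0), heading=180, 0 segment(s) drawn

Answer: -10.5 0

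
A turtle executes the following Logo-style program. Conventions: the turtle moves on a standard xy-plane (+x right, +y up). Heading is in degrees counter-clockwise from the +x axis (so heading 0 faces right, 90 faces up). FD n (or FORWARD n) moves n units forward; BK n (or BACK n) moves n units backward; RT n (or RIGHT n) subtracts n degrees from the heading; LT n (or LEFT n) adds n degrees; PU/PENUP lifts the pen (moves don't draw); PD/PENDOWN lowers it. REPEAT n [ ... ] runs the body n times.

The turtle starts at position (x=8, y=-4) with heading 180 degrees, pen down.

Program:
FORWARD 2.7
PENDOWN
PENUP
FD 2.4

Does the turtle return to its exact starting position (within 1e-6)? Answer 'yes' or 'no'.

Executing turtle program step by step:
Start: pos=(8,-4), heading=180, pen down
FD 2.7: (8,-4) -> (5.3,-4) [heading=180, draw]
PD: pen down
PU: pen up
FD 2.4: (5.3,-4) -> (2.9,-4) [heading=180, move]
Final: pos=(2.9,-4), heading=180, 1 segment(s) drawn

Start position: (8, -4)
Final position: (2.9, -4)
Distance = 5.1; >= 1e-6 -> NOT closed

Answer: no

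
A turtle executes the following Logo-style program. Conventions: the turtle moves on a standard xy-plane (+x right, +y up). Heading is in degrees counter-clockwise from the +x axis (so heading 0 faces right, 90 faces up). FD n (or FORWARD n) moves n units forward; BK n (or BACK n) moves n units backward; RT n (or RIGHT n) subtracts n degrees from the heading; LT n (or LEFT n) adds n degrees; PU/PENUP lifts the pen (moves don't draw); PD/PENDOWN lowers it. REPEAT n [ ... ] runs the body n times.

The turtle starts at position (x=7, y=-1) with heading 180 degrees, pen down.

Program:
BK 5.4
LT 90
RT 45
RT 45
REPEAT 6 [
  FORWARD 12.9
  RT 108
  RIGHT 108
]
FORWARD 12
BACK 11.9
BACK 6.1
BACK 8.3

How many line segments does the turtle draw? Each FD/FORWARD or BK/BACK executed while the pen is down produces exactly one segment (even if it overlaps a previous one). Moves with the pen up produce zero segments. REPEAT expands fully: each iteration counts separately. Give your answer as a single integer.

Executing turtle program step by step:
Start: pos=(7,-1), heading=180, pen down
BK 5.4: (7,-1) -> (12.4,-1) [heading=180, draw]
LT 90: heading 180 -> 270
RT 45: heading 270 -> 225
RT 45: heading 225 -> 180
REPEAT 6 [
  -- iteration 1/6 --
  FD 12.9: (12.4,-1) -> (-0.5,-1) [heading=180, draw]
  RT 108: heading 180 -> 72
  RT 108: heading 72 -> 324
  -- iteration 2/6 --
  FD 12.9: (-0.5,-1) -> (9.936,-8.582) [heading=324, draw]
  RT 108: heading 324 -> 216
  RT 108: heading 216 -> 108
  -- iteration 3/6 --
  FD 12.9: (9.936,-8.582) -> (5.95,3.686) [heading=108, draw]
  RT 108: heading 108 -> 0
  RT 108: heading 0 -> 252
  -- iteration 4/6 --
  FD 12.9: (5.95,3.686) -> (1.964,-8.582) [heading=252, draw]
  RT 108: heading 252 -> 144
  RT 108: heading 144 -> 36
  -- iteration 5/6 --
  FD 12.9: (1.964,-8.582) -> (12.4,-1) [heading=36, draw]
  RT 108: heading 36 -> 288
  RT 108: heading 288 -> 180
  -- iteration 6/6 --
  FD 12.9: (12.4,-1) -> (-0.5,-1) [heading=180, draw]
  RT 108: heading 180 -> 72
  RT 108: heading 72 -> 324
]
FD 12: (-0.5,-1) -> (9.208,-8.053) [heading=324, draw]
BK 11.9: (9.208,-8.053) -> (-0.419,-1.059) [heading=324, draw]
BK 6.1: (-0.419,-1.059) -> (-5.354,2.527) [heading=324, draw]
BK 8.3: (-5.354,2.527) -> (-12.069,7.405) [heading=324, draw]
Final: pos=(-12.069,7.405), heading=324, 11 segment(s) drawn
Segments drawn: 11

Answer: 11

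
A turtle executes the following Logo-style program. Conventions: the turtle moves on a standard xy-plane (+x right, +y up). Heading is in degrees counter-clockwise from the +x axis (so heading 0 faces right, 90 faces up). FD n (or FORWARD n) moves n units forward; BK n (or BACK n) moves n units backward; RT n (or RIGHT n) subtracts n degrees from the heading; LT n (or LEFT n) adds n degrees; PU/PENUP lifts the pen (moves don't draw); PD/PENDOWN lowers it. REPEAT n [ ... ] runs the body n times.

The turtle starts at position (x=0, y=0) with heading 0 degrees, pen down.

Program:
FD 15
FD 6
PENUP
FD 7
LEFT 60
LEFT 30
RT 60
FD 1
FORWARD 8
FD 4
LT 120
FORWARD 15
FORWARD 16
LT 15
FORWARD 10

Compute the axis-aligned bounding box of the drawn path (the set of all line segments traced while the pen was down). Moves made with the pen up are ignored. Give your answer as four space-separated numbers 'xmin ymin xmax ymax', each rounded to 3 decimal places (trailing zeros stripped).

Answer: 0 0 21 0

Derivation:
Executing turtle program step by step:
Start: pos=(0,0), heading=0, pen down
FD 15: (0,0) -> (15,0) [heading=0, draw]
FD 6: (15,0) -> (21,0) [heading=0, draw]
PU: pen up
FD 7: (21,0) -> (28,0) [heading=0, move]
LT 60: heading 0 -> 60
LT 30: heading 60 -> 90
RT 60: heading 90 -> 30
FD 1: (28,0) -> (28.866,0.5) [heading=30, move]
FD 8: (28.866,0.5) -> (35.794,4.5) [heading=30, move]
FD 4: (35.794,4.5) -> (39.258,6.5) [heading=30, move]
LT 120: heading 30 -> 150
FD 15: (39.258,6.5) -> (26.268,14) [heading=150, move]
FD 16: (26.268,14) -> (12.412,22) [heading=150, move]
LT 15: heading 150 -> 165
FD 10: (12.412,22) -> (2.752,24.588) [heading=165, move]
Final: pos=(2.752,24.588), heading=165, 2 segment(s) drawn

Segment endpoints: x in {0, 15, 21}, y in {0}
xmin=0, ymin=0, xmax=21, ymax=0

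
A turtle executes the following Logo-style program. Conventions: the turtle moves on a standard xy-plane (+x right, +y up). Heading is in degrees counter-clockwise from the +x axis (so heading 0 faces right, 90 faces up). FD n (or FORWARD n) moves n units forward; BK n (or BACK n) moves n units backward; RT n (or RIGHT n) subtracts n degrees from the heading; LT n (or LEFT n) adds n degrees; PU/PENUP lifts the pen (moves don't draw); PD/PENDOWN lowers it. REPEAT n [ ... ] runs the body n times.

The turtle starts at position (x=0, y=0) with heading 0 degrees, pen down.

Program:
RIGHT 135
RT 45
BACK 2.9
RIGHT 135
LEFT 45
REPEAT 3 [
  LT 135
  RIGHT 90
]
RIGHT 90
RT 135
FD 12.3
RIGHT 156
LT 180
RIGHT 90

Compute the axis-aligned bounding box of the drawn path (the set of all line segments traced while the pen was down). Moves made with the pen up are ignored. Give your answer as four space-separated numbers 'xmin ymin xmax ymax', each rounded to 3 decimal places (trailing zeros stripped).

Executing turtle program step by step:
Start: pos=(0,0), heading=0, pen down
RT 135: heading 0 -> 225
RT 45: heading 225 -> 180
BK 2.9: (0,0) -> (2.9,0) [heading=180, draw]
RT 135: heading 180 -> 45
LT 45: heading 45 -> 90
REPEAT 3 [
  -- iteration 1/3 --
  LT 135: heading 90 -> 225
  RT 90: heading 225 -> 135
  -- iteration 2/3 --
  LT 135: heading 135 -> 270
  RT 90: heading 270 -> 180
  -- iteration 3/3 --
  LT 135: heading 180 -> 315
  RT 90: heading 315 -> 225
]
RT 90: heading 225 -> 135
RT 135: heading 135 -> 0
FD 12.3: (2.9,0) -> (15.2,0) [heading=0, draw]
RT 156: heading 0 -> 204
LT 180: heading 204 -> 24
RT 90: heading 24 -> 294
Final: pos=(15.2,0), heading=294, 2 segment(s) drawn

Segment endpoints: x in {0, 2.9, 15.2}, y in {0, 0, 0}
xmin=0, ymin=0, xmax=15.2, ymax=0

Answer: 0 0 15.2 0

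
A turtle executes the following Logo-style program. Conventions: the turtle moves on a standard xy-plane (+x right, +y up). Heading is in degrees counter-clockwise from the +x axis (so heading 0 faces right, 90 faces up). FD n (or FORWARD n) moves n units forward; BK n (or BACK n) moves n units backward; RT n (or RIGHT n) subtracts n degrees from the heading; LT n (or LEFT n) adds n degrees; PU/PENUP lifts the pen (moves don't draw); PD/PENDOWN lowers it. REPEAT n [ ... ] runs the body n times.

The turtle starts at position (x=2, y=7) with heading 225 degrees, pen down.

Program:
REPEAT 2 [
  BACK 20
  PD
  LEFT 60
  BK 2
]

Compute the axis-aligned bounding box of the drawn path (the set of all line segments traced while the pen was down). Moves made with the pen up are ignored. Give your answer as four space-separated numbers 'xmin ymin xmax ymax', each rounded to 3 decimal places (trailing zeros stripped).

Executing turtle program step by step:
Start: pos=(2,7), heading=225, pen down
REPEAT 2 [
  -- iteration 1/2 --
  BK 20: (2,7) -> (16.142,21.142) [heading=225, draw]
  PD: pen down
  LT 60: heading 225 -> 285
  BK 2: (16.142,21.142) -> (15.624,23.074) [heading=285, draw]
  -- iteration 2/2 --
  BK 20: (15.624,23.074) -> (10.448,42.393) [heading=285, draw]
  PD: pen down
  LT 60: heading 285 -> 345
  BK 2: (10.448,42.393) -> (8.516,42.91) [heading=345, draw]
]
Final: pos=(8.516,42.91), heading=345, 4 segment(s) drawn

Segment endpoints: x in {2, 8.516, 10.448, 15.624, 16.142}, y in {7, 21.142, 23.074, 42.393, 42.91}
xmin=2, ymin=7, xmax=16.142, ymax=42.91

Answer: 2 7 16.142 42.91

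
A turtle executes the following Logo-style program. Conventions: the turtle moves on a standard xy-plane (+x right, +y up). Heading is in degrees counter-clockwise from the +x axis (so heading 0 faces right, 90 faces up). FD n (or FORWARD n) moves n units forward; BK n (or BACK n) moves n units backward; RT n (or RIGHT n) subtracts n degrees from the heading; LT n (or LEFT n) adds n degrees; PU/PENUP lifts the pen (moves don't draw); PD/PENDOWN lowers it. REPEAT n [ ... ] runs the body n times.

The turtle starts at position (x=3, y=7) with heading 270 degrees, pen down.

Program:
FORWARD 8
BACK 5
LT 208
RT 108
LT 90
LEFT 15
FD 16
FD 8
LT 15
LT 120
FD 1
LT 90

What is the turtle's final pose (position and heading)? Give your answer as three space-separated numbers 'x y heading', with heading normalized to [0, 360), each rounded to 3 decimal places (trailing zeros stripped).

Answer: -7.485 24.812 340

Derivation:
Executing turtle program step by step:
Start: pos=(3,7), heading=270, pen down
FD 8: (3,7) -> (3,-1) [heading=270, draw]
BK 5: (3,-1) -> (3,4) [heading=270, draw]
LT 208: heading 270 -> 118
RT 108: heading 118 -> 10
LT 90: heading 10 -> 100
LT 15: heading 100 -> 115
FD 16: (3,4) -> (-3.762,18.501) [heading=115, draw]
FD 8: (-3.762,18.501) -> (-7.143,25.751) [heading=115, draw]
LT 15: heading 115 -> 130
LT 120: heading 130 -> 250
FD 1: (-7.143,25.751) -> (-7.485,24.812) [heading=250, draw]
LT 90: heading 250 -> 340
Final: pos=(-7.485,24.812), heading=340, 5 segment(s) drawn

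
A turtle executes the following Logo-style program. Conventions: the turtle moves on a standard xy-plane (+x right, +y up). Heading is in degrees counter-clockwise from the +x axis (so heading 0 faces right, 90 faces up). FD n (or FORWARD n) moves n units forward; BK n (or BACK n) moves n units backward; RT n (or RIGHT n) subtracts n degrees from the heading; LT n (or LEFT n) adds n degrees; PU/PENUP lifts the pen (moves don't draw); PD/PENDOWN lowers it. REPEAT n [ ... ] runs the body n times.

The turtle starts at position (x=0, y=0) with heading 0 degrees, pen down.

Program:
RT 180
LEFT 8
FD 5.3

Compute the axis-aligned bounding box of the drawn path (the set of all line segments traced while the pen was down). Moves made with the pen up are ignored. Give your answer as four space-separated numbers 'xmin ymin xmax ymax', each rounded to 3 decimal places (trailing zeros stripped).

Executing turtle program step by step:
Start: pos=(0,0), heading=0, pen down
RT 180: heading 0 -> 180
LT 8: heading 180 -> 188
FD 5.3: (0,0) -> (-5.248,-0.738) [heading=188, draw]
Final: pos=(-5.248,-0.738), heading=188, 1 segment(s) drawn

Segment endpoints: x in {-5.248, 0}, y in {-0.738, 0}
xmin=-5.248, ymin=-0.738, xmax=0, ymax=0

Answer: -5.248 -0.738 0 0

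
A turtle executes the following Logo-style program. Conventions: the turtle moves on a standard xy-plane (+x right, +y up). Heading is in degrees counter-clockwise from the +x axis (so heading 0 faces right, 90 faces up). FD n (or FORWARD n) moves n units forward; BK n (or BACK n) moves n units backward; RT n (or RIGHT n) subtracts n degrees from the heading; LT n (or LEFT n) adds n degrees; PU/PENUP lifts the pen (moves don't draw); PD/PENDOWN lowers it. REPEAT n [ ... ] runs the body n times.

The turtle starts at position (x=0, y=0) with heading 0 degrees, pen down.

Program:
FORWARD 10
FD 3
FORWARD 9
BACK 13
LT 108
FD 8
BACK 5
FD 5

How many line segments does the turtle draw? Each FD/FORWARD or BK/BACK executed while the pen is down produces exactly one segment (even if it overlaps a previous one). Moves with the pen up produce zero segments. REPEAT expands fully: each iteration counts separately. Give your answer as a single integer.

Executing turtle program step by step:
Start: pos=(0,0), heading=0, pen down
FD 10: (0,0) -> (10,0) [heading=0, draw]
FD 3: (10,0) -> (13,0) [heading=0, draw]
FD 9: (13,0) -> (22,0) [heading=0, draw]
BK 13: (22,0) -> (9,0) [heading=0, draw]
LT 108: heading 0 -> 108
FD 8: (9,0) -> (6.528,7.608) [heading=108, draw]
BK 5: (6.528,7.608) -> (8.073,2.853) [heading=108, draw]
FD 5: (8.073,2.853) -> (6.528,7.608) [heading=108, draw]
Final: pos=(6.528,7.608), heading=108, 7 segment(s) drawn
Segments drawn: 7

Answer: 7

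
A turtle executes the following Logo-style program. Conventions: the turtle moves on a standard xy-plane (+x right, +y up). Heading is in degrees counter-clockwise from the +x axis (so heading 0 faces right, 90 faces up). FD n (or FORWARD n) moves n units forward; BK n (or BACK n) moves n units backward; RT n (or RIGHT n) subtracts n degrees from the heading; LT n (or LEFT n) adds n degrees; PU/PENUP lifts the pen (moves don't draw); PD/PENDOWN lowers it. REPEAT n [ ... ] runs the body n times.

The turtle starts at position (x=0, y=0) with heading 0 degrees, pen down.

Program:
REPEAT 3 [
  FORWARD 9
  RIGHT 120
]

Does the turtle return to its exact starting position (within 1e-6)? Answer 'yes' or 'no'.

Answer: yes

Derivation:
Executing turtle program step by step:
Start: pos=(0,0), heading=0, pen down
REPEAT 3 [
  -- iteration 1/3 --
  FD 9: (0,0) -> (9,0) [heading=0, draw]
  RT 120: heading 0 -> 240
  -- iteration 2/3 --
  FD 9: (9,0) -> (4.5,-7.794) [heading=240, draw]
  RT 120: heading 240 -> 120
  -- iteration 3/3 --
  FD 9: (4.5,-7.794) -> (0,0) [heading=120, draw]
  RT 120: heading 120 -> 0
]
Final: pos=(0,0), heading=0, 3 segment(s) drawn

Start position: (0, 0)
Final position: (0, 0)
Distance = 0; < 1e-6 -> CLOSED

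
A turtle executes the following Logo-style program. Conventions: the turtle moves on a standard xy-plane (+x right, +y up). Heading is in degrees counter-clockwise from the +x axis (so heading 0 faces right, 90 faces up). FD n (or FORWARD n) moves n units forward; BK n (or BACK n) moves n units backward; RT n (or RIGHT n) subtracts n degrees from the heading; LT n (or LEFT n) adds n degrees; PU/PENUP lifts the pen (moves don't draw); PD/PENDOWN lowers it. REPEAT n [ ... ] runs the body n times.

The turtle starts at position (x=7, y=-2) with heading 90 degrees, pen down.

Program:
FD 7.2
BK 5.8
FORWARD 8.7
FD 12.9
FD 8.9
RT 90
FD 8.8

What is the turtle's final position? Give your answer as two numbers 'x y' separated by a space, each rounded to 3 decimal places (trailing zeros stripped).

Answer: 15.8 29.9

Derivation:
Executing turtle program step by step:
Start: pos=(7,-2), heading=90, pen down
FD 7.2: (7,-2) -> (7,5.2) [heading=90, draw]
BK 5.8: (7,5.2) -> (7,-0.6) [heading=90, draw]
FD 8.7: (7,-0.6) -> (7,8.1) [heading=90, draw]
FD 12.9: (7,8.1) -> (7,21) [heading=90, draw]
FD 8.9: (7,21) -> (7,29.9) [heading=90, draw]
RT 90: heading 90 -> 0
FD 8.8: (7,29.9) -> (15.8,29.9) [heading=0, draw]
Final: pos=(15.8,29.9), heading=0, 6 segment(s) drawn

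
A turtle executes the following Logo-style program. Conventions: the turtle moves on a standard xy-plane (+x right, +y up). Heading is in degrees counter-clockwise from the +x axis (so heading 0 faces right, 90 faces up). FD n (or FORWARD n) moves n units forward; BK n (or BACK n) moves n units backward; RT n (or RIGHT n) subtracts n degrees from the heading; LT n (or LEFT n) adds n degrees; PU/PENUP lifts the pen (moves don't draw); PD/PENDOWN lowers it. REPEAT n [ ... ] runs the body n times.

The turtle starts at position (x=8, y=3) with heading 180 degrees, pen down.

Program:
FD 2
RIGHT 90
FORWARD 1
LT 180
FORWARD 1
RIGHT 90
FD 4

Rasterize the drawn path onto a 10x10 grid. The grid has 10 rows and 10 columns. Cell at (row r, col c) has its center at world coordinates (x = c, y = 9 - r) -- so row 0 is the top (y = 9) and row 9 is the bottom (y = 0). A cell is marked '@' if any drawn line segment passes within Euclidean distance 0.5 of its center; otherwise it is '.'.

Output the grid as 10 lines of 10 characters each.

Segment 0: (8,3) -> (6,3)
Segment 1: (6,3) -> (6,4)
Segment 2: (6,4) -> (6,3)
Segment 3: (6,3) -> (2,3)

Answer: ..........
..........
..........
..........
..........
......@...
..@@@@@@@.
..........
..........
..........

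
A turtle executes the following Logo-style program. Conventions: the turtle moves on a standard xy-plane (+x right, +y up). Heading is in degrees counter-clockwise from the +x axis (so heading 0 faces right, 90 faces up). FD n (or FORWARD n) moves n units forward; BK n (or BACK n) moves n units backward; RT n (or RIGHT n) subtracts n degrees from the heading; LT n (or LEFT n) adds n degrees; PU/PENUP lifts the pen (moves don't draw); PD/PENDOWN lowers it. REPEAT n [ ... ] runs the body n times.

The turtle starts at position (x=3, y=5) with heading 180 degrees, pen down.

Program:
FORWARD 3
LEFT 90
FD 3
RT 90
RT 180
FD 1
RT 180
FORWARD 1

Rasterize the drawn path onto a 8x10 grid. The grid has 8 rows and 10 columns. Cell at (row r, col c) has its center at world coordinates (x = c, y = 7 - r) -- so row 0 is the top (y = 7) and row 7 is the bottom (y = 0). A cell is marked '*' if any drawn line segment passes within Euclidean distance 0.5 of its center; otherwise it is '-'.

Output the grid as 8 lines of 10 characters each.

Answer: ----------
----------
****------
*---------
*---------
**--------
----------
----------

Derivation:
Segment 0: (3,5) -> (0,5)
Segment 1: (0,5) -> (-0,2)
Segment 2: (-0,2) -> (1,2)
Segment 3: (1,2) -> (-0,2)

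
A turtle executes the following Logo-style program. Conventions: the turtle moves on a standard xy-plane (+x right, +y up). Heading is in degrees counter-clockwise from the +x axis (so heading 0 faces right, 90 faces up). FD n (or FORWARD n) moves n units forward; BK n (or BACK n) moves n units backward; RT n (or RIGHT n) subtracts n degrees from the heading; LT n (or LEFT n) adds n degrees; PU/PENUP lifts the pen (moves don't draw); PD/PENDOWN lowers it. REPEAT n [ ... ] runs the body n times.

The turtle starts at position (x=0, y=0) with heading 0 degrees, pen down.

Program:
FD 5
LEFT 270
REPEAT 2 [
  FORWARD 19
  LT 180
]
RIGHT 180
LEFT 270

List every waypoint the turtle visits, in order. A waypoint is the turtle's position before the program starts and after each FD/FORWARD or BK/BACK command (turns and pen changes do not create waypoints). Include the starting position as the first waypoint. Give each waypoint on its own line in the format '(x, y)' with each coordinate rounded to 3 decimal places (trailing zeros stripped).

Executing turtle program step by step:
Start: pos=(0,0), heading=0, pen down
FD 5: (0,0) -> (5,0) [heading=0, draw]
LT 270: heading 0 -> 270
REPEAT 2 [
  -- iteration 1/2 --
  FD 19: (5,0) -> (5,-19) [heading=270, draw]
  LT 180: heading 270 -> 90
  -- iteration 2/2 --
  FD 19: (5,-19) -> (5,0) [heading=90, draw]
  LT 180: heading 90 -> 270
]
RT 180: heading 270 -> 90
LT 270: heading 90 -> 0
Final: pos=(5,0), heading=0, 3 segment(s) drawn
Waypoints (4 total):
(0, 0)
(5, 0)
(5, -19)
(5, 0)

Answer: (0, 0)
(5, 0)
(5, -19)
(5, 0)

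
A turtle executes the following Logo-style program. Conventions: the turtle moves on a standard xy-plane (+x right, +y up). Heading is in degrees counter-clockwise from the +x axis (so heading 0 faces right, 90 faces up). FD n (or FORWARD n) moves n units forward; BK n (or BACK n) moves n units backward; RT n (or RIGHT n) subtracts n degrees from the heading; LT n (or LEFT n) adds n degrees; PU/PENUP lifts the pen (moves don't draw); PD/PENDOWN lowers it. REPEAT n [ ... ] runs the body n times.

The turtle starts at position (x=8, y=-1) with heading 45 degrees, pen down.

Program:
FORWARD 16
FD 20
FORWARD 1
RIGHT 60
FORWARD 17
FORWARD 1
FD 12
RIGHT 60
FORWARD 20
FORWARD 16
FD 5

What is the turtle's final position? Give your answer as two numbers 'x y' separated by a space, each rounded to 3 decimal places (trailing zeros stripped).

Executing turtle program step by step:
Start: pos=(8,-1), heading=45, pen down
FD 16: (8,-1) -> (19.314,10.314) [heading=45, draw]
FD 20: (19.314,10.314) -> (33.456,24.456) [heading=45, draw]
FD 1: (33.456,24.456) -> (34.163,25.163) [heading=45, draw]
RT 60: heading 45 -> 345
FD 17: (34.163,25.163) -> (50.584,20.763) [heading=345, draw]
FD 1: (50.584,20.763) -> (51.55,20.504) [heading=345, draw]
FD 12: (51.55,20.504) -> (63.141,17.398) [heading=345, draw]
RT 60: heading 345 -> 285
FD 20: (63.141,17.398) -> (68.317,-1.92) [heading=285, draw]
FD 16: (68.317,-1.92) -> (72.458,-17.375) [heading=285, draw]
FD 5: (72.458,-17.375) -> (73.752,-22.205) [heading=285, draw]
Final: pos=(73.752,-22.205), heading=285, 9 segment(s) drawn

Answer: 73.752 -22.205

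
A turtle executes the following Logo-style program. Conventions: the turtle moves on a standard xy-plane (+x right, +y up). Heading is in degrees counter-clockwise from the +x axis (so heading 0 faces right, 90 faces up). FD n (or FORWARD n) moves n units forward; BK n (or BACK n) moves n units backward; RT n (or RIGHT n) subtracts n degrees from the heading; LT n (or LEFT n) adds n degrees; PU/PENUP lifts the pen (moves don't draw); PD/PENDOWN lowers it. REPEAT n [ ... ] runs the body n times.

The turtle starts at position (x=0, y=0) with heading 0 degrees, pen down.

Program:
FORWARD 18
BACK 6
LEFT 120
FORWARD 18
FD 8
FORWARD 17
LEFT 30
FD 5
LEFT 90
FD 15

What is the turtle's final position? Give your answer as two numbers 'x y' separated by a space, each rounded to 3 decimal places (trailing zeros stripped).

Answer: -21.33 26.749

Derivation:
Executing turtle program step by step:
Start: pos=(0,0), heading=0, pen down
FD 18: (0,0) -> (18,0) [heading=0, draw]
BK 6: (18,0) -> (12,0) [heading=0, draw]
LT 120: heading 0 -> 120
FD 18: (12,0) -> (3,15.588) [heading=120, draw]
FD 8: (3,15.588) -> (-1,22.517) [heading=120, draw]
FD 17: (-1,22.517) -> (-9.5,37.239) [heading=120, draw]
LT 30: heading 120 -> 150
FD 5: (-9.5,37.239) -> (-13.83,39.739) [heading=150, draw]
LT 90: heading 150 -> 240
FD 15: (-13.83,39.739) -> (-21.33,26.749) [heading=240, draw]
Final: pos=(-21.33,26.749), heading=240, 7 segment(s) drawn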